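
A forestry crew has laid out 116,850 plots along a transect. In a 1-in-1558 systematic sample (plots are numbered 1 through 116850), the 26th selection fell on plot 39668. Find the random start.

k = 1558
r = 39668 − (26−1)×1558 = 39668 − 38950 = 718

718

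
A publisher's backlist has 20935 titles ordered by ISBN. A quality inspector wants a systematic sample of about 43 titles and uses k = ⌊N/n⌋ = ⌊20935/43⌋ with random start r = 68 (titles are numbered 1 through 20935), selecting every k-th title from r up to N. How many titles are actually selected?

k = ⌊20935/43⌋ = 486
Achieved size = ⌊(20935 − 68)/486⌋ + 1 = ⌊20867/486⌋ + 1 = 42 + 1 = 43
(last selection: 68 + 42×486 = 20480 ≤ 20935; next would be 20966 > 20935)

43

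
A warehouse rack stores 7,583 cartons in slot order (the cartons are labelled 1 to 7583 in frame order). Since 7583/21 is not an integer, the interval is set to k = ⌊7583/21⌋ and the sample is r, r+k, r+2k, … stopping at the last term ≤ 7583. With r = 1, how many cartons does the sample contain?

22

k = ⌊7583/21⌋ = 361
Achieved size = ⌊(7583 − 1)/361⌋ + 1 = ⌊7582/361⌋ + 1 = 21 + 1 = 22
(last selection: 1 + 21×361 = 7582 ≤ 7583; next would be 7943 > 7583)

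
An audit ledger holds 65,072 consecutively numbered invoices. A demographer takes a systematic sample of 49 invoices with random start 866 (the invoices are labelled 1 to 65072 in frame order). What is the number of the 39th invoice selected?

k = 65072/49 = 1328
39th selection = r + (39−1)·k = 866 + 38×1328 = 866 + 50464 = 51330

51330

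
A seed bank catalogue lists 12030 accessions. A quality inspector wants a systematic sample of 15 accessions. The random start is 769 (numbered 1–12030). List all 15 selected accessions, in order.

k = N/n = 12030/15 = 802
accession 1: 769
accession 2: 769 + 802 = 1571
accession 3: 1571 + 802 = 2373
accession 4: 2373 + 802 = 3175
accession 5: 3175 + 802 = 3977
accession 6: 3977 + 802 = 4779
accession 7: 4779 + 802 = 5581
accession 8: 5581 + 802 = 6383
accession 9: 6383 + 802 = 7185
accession 10: 7185 + 802 = 7987
accession 11: 7987 + 802 = 8789
accession 12: 8789 + 802 = 9591
accession 13: 9591 + 802 = 10393
accession 14: 10393 + 802 = 11195
accession 15: 11195 + 802 = 11997

769, 1571, 2373, 3175, 3977, 4779, 5581, 6383, 7185, 7987, 8789, 9591, 10393, 11195, 11997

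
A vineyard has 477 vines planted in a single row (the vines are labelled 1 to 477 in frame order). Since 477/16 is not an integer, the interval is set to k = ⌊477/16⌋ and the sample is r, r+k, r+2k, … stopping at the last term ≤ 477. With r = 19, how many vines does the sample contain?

k = ⌊477/16⌋ = 29
Achieved size = ⌊(477 − 19)/29⌋ + 1 = ⌊458/29⌋ + 1 = 15 + 1 = 16
(last selection: 19 + 15×29 = 454 ≤ 477; next would be 483 > 477)

16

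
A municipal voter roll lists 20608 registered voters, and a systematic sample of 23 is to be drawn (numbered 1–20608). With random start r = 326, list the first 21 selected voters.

326, 1222, 2118, 3014, 3910, 4806, 5702, 6598, 7494, 8390, 9286, 10182, 11078, 11974, 12870, 13766, 14662, 15558, 16454, 17350, 18246

k = N/n = 20608/23 = 896
voter 1: 326
voter 2: 326 + 896 = 1222
voter 3: 1222 + 896 = 2118
voter 4: 2118 + 896 = 3014
voter 5: 3014 + 896 = 3910
voter 6: 3910 + 896 = 4806
voter 7: 4806 + 896 = 5702
voter 8: 5702 + 896 = 6598
voter 9: 6598 + 896 = 7494
voter 10: 7494 + 896 = 8390
voter 11: 8390 + 896 = 9286
voter 12: 9286 + 896 = 10182
voter 13: 10182 + 896 = 11078
voter 14: 11078 + 896 = 11974
voter 15: 11974 + 896 = 12870
voter 16: 12870 + 896 = 13766
voter 17: 13766 + 896 = 14662
voter 18: 14662 + 896 = 15558
voter 19: 15558 + 896 = 16454
voter 20: 16454 + 896 = 17350
voter 21: 17350 + 896 = 18246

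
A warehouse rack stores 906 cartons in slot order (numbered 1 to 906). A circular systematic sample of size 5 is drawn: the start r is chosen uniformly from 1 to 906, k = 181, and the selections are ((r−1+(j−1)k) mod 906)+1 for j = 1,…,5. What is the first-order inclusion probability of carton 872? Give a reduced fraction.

For each position j, as r ranges over 1…906 the j-th selection hits every carton exactly once, so carton 872 is selected for exactly 5 of the 906 starts.
Inclusion probability = 5/906.

5/906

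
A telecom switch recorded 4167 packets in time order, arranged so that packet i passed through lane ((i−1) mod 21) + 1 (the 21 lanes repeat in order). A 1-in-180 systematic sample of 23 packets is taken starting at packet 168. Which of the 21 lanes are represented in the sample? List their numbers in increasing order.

Consecutive selections differ by k = 180, so their lane numbers differ by 180 mod 21 = 12.
gcd(180, 21) = 3, so the sample visits 21/3 = 7 distinct residues mod 21.
Start 168 is lane 21; the lanes hit are 3, 6, 9, 12, 15, 18, 21.

3, 6, 9, 12, 15, 18, 21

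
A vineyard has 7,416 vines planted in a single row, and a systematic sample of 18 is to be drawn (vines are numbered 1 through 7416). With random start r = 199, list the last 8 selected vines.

k = N/n = 7416/18 = 412
11th selection = 199 + 10×412 = 4319
12th: 4319 + 412 = 4731
13th: 4731 + 412 = 5143
14th: 5143 + 412 = 5555
15th: 5555 + 412 = 5967
16th: 5967 + 412 = 6379
17th: 6379 + 412 = 6791
18th: 6791 + 412 = 7203

4319, 4731, 5143, 5555, 5967, 6379, 6791, 7203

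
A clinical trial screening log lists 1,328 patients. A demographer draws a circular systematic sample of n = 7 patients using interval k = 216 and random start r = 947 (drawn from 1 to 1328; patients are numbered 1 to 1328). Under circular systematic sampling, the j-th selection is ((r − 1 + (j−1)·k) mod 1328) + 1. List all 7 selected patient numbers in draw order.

Selection 1: 947
Selection 2: 947 + 216 = 1163
Selection 3: 1163 + 216 = 1379 → 1379 − 1328 = 51
Selection 4: 51 + 216 = 267
Selection 5: 267 + 216 = 483
Selection 6: 483 + 216 = 699
Selection 7: 699 + 216 = 915

947, 1163, 51, 267, 483, 699, 915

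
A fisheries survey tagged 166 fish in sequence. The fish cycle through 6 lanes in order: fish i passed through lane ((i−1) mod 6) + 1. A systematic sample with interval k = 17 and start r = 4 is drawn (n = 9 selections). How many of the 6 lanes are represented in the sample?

6

Consecutive selections differ by k = 17, so their lane numbers differ by 17 mod 6 = 5.
gcd(17, 6) = 1, so the sample visits 6/1 = 6 distinct residues mod 6.
Start 4 is lane 4; the lanes hit are 1, 2, 3, 4, 5, 6.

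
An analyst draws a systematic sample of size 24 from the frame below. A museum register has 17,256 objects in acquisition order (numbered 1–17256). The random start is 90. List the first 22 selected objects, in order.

k = N/n = 17256/24 = 719
object 1: 90
object 2: 90 + 719 = 809
object 3: 809 + 719 = 1528
object 4: 1528 + 719 = 2247
object 5: 2247 + 719 = 2966
object 6: 2966 + 719 = 3685
object 7: 3685 + 719 = 4404
object 8: 4404 + 719 = 5123
object 9: 5123 + 719 = 5842
object 10: 5842 + 719 = 6561
object 11: 6561 + 719 = 7280
object 12: 7280 + 719 = 7999
object 13: 7999 + 719 = 8718
object 14: 8718 + 719 = 9437
object 15: 9437 + 719 = 10156
object 16: 10156 + 719 = 10875
object 17: 10875 + 719 = 11594
object 18: 11594 + 719 = 12313
object 19: 12313 + 719 = 13032
object 20: 13032 + 719 = 13751
object 21: 13751 + 719 = 14470
object 22: 14470 + 719 = 15189

90, 809, 1528, 2247, 2966, 3685, 4404, 5123, 5842, 6561, 7280, 7999, 8718, 9437, 10156, 10875, 11594, 12313, 13032, 13751, 14470, 15189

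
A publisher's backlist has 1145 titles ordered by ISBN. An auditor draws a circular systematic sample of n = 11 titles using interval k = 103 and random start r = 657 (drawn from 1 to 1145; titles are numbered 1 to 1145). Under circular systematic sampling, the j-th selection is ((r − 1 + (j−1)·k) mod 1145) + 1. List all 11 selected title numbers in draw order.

657, 760, 863, 966, 1069, 27, 130, 233, 336, 439, 542

Selection 1: 657
Selection 2: 657 + 103 = 760
Selection 3: 760 + 103 = 863
Selection 4: 863 + 103 = 966
Selection 5: 966 + 103 = 1069
Selection 6: 1069 + 103 = 1172 → 1172 − 1145 = 27
Selection 7: 27 + 103 = 130
Selection 8: 130 + 103 = 233
Selection 9: 233 + 103 = 336
Selection 10: 336 + 103 = 439
Selection 11: 439 + 103 = 542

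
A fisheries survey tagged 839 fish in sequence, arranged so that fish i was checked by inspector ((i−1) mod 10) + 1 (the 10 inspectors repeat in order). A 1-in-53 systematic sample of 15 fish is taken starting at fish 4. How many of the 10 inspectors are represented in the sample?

Consecutive selections differ by k = 53, so their inspector numbers differ by 53 mod 10 = 3.
gcd(53, 10) = 1, so the sample visits 10/1 = 10 distinct residues mod 10.
Start 4 is inspector 4; the inspectors hit are 1, 2, 3, 4, 5, 6, 7, 8, 9, 10.

10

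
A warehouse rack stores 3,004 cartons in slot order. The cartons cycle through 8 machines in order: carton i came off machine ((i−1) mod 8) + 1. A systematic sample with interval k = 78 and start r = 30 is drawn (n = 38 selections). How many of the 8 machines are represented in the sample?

4

Consecutive selections differ by k = 78, so their machine numbers differ by 78 mod 8 = 6.
gcd(78, 8) = 2, so the sample visits 8/2 = 4 distinct residues mod 8.
Start 30 is machine 6; the machines hit are 2, 4, 6, 8.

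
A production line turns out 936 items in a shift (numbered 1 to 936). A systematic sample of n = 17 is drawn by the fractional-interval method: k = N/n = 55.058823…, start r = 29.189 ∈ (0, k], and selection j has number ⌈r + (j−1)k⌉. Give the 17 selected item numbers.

30, 85, 140, 195, 250, 305, 360, 415, 470, 525, 580, 635, 690, 745, 801, 856, 911

j=1: r + 0k = 29.189 → ⌈·⌉ = 30
j=2: r + 1k = 84.247823… → ⌈·⌉ = 85
j=3: r + 2k = 139.306647… → ⌈·⌉ = 140
j=4: r + 3k = 194.365470… → ⌈·⌉ = 195
j=5: r + 4k = 249.424294… → ⌈·⌉ = 250
j=6: r + 5k = 304.483117… → ⌈·⌉ = 305
j=7: r + 6k = 359.541941… → ⌈·⌉ = 360
j=8: r + 7k = 414.600764… → ⌈·⌉ = 415
j=9: r + 8k = 469.659588… → ⌈·⌉ = 470
j=10: r + 9k = 524.718411… → ⌈·⌉ = 525
j=11: r + 10k = 579.777235… → ⌈·⌉ = 580
j=12: r + 11k = 634.836058… → ⌈·⌉ = 635
j=13: r + 12k = 689.894882… → ⌈·⌉ = 690
j=14: r + 13k = 744.953705… → ⌈·⌉ = 745
j=15: r + 14k = 800.012529… → ⌈·⌉ = 801
j=16: r + 15k = 855.071352… → ⌈·⌉ = 856
j=17: r + 16k = 910.130176… → ⌈·⌉ = 911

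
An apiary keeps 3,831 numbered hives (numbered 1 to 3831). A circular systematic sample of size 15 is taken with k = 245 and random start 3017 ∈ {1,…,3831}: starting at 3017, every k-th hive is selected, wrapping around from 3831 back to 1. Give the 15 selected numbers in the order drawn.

Selection 1: 3017
Selection 2: 3017 + 245 = 3262
Selection 3: 3262 + 245 = 3507
Selection 4: 3507 + 245 = 3752
Selection 5: 3752 + 245 = 3997 → 3997 − 3831 = 166
Selection 6: 166 + 245 = 411
Selection 7: 411 + 245 = 656
Selection 8: 656 + 245 = 901
Selection 9: 901 + 245 = 1146
Selection 10: 1146 + 245 = 1391
Selection 11: 1391 + 245 = 1636
Selection 12: 1636 + 245 = 1881
Selection 13: 1881 + 245 = 2126
Selection 14: 2126 + 245 = 2371
Selection 15: 2371 + 245 = 2616

3017, 3262, 3507, 3752, 166, 411, 656, 901, 1146, 1391, 1636, 1881, 2126, 2371, 2616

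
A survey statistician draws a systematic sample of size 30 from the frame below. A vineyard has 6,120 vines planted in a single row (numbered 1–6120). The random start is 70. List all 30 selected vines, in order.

k = N/n = 6120/30 = 204
vine 1: 70
vine 2: 70 + 204 = 274
vine 3: 274 + 204 = 478
vine 4: 478 + 204 = 682
vine 5: 682 + 204 = 886
vine 6: 886 + 204 = 1090
vine 7: 1090 + 204 = 1294
vine 8: 1294 + 204 = 1498
vine 9: 1498 + 204 = 1702
vine 10: 1702 + 204 = 1906
vine 11: 1906 + 204 = 2110
vine 12: 2110 + 204 = 2314
vine 13: 2314 + 204 = 2518
vine 14: 2518 + 204 = 2722
vine 15: 2722 + 204 = 2926
vine 16: 2926 + 204 = 3130
vine 17: 3130 + 204 = 3334
vine 18: 3334 + 204 = 3538
vine 19: 3538 + 204 = 3742
vine 20: 3742 + 204 = 3946
vine 21: 3946 + 204 = 4150
vine 22: 4150 + 204 = 4354
vine 23: 4354 + 204 = 4558
vine 24: 4558 + 204 = 4762
vine 25: 4762 + 204 = 4966
vine 26: 4966 + 204 = 5170
vine 27: 5170 + 204 = 5374
vine 28: 5374 + 204 = 5578
vine 29: 5578 + 204 = 5782
vine 30: 5782 + 204 = 5986

70, 274, 478, 682, 886, 1090, 1294, 1498, 1702, 1906, 2110, 2314, 2518, 2722, 2926, 3130, 3334, 3538, 3742, 3946, 4150, 4354, 4558, 4762, 4966, 5170, 5374, 5578, 5782, 5986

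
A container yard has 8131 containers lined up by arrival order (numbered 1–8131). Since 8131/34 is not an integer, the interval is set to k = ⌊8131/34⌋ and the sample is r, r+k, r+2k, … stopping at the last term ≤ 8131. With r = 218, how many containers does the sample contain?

k = ⌊8131/34⌋ = 239
Achieved size = ⌊(8131 − 218)/239⌋ + 1 = ⌊7913/239⌋ + 1 = 33 + 1 = 34
(last selection: 218 + 33×239 = 8105 ≤ 8131; next would be 8344 > 8131)

34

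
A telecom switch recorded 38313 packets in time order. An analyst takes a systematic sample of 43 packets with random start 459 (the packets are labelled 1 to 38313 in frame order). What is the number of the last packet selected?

37881

k = 38313/43 = 891
43rd selection = r + (43−1)·k = 459 + 42×891 = 459 + 37422 = 37881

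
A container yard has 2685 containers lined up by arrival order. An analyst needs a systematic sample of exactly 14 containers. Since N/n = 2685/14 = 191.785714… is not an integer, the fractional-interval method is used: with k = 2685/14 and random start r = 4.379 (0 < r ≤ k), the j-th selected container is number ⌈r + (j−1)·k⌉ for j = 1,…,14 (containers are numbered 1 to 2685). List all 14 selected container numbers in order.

j=1: r + 0k = 4.379 → ⌈·⌉ = 5
j=2: r + 1k = 196.164714… → ⌈·⌉ = 197
j=3: r + 2k = 387.950428… → ⌈·⌉ = 388
j=4: r + 3k = 579.736142… → ⌈·⌉ = 580
j=5: r + 4k = 771.521857… → ⌈·⌉ = 772
j=6: r + 5k = 963.307571… → ⌈·⌉ = 964
j=7: r + 6k = 1155.093285… → ⌈·⌉ = 1156
j=8: r + 7k = 1346.879 → ⌈·⌉ = 1347
j=9: r + 8k = 1538.664714… → ⌈·⌉ = 1539
j=10: r + 9k = 1730.450428… → ⌈·⌉ = 1731
j=11: r + 10k = 1922.236142… → ⌈·⌉ = 1923
j=12: r + 11k = 2114.021857… → ⌈·⌉ = 2115
j=13: r + 12k = 2305.807571… → ⌈·⌉ = 2306
j=14: r + 13k = 2497.593285… → ⌈·⌉ = 2498

5, 197, 388, 580, 772, 964, 1156, 1347, 1539, 1731, 1923, 2115, 2306, 2498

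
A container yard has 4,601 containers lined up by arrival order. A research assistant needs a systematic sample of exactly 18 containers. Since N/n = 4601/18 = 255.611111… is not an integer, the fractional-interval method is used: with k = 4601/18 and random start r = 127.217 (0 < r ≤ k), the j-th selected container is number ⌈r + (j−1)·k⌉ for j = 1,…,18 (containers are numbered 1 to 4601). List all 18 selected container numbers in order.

128, 383, 639, 895, 1150, 1406, 1661, 1917, 2173, 2428, 2684, 2939, 3195, 3451, 3706, 3962, 4217, 4473

j=1: r + 0k = 127.217 → ⌈·⌉ = 128
j=2: r + 1k = 382.828111… → ⌈·⌉ = 383
j=3: r + 2k = 638.439222… → ⌈·⌉ = 639
j=4: r + 3k = 894.050333… → ⌈·⌉ = 895
j=5: r + 4k = 1149.661444… → ⌈·⌉ = 1150
j=6: r + 5k = 1405.272555… → ⌈·⌉ = 1406
j=7: r + 6k = 1660.883666… → ⌈·⌉ = 1661
j=8: r + 7k = 1916.494777… → ⌈·⌉ = 1917
j=9: r + 8k = 2172.105888… → ⌈·⌉ = 2173
j=10: r + 9k = 2427.717 → ⌈·⌉ = 2428
j=11: r + 10k = 2683.328111… → ⌈·⌉ = 2684
j=12: r + 11k = 2938.939222… → ⌈·⌉ = 2939
j=13: r + 12k = 3194.550333… → ⌈·⌉ = 3195
j=14: r + 13k = 3450.161444… → ⌈·⌉ = 3451
j=15: r + 14k = 3705.772555… → ⌈·⌉ = 3706
j=16: r + 15k = 3961.383666… → ⌈·⌉ = 3962
j=17: r + 16k = 4216.994777… → ⌈·⌉ = 4217
j=18: r + 17k = 4472.605888… → ⌈·⌉ = 4473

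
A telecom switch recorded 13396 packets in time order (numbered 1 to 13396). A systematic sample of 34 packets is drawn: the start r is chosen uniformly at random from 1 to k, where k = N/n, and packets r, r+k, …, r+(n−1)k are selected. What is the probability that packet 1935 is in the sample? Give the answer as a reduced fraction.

k = 13396/34 = 394.
Packet 1935 is selected iff r ≡ 1935 (mod 394); exactly one such r in {1,…,394}.
Inclusion probability = 1/394.

1/394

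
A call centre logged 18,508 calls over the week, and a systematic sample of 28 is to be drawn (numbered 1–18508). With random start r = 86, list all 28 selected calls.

k = N/n = 18508/28 = 661
call 1: 86
call 2: 86 + 661 = 747
call 3: 747 + 661 = 1408
call 4: 1408 + 661 = 2069
call 5: 2069 + 661 = 2730
call 6: 2730 + 661 = 3391
call 7: 3391 + 661 = 4052
call 8: 4052 + 661 = 4713
call 9: 4713 + 661 = 5374
call 10: 5374 + 661 = 6035
call 11: 6035 + 661 = 6696
call 12: 6696 + 661 = 7357
call 13: 7357 + 661 = 8018
call 14: 8018 + 661 = 8679
call 15: 8679 + 661 = 9340
call 16: 9340 + 661 = 10001
call 17: 10001 + 661 = 10662
call 18: 10662 + 661 = 11323
call 19: 11323 + 661 = 11984
call 20: 11984 + 661 = 12645
call 21: 12645 + 661 = 13306
call 22: 13306 + 661 = 13967
call 23: 13967 + 661 = 14628
call 24: 14628 + 661 = 15289
call 25: 15289 + 661 = 15950
call 26: 15950 + 661 = 16611
call 27: 16611 + 661 = 17272
call 28: 17272 + 661 = 17933

86, 747, 1408, 2069, 2730, 3391, 4052, 4713, 5374, 6035, 6696, 7357, 8018, 8679, 9340, 10001, 10662, 11323, 11984, 12645, 13306, 13967, 14628, 15289, 15950, 16611, 17272, 17933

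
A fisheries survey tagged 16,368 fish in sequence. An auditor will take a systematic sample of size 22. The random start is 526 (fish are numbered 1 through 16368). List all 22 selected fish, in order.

526, 1270, 2014, 2758, 3502, 4246, 4990, 5734, 6478, 7222, 7966, 8710, 9454, 10198, 10942, 11686, 12430, 13174, 13918, 14662, 15406, 16150

k = N/n = 16368/22 = 744
fish 1: 526
fish 2: 526 + 744 = 1270
fish 3: 1270 + 744 = 2014
fish 4: 2014 + 744 = 2758
fish 5: 2758 + 744 = 3502
fish 6: 3502 + 744 = 4246
fish 7: 4246 + 744 = 4990
fish 8: 4990 + 744 = 5734
fish 9: 5734 + 744 = 6478
fish 10: 6478 + 744 = 7222
fish 11: 7222 + 744 = 7966
fish 12: 7966 + 744 = 8710
fish 13: 8710 + 744 = 9454
fish 14: 9454 + 744 = 10198
fish 15: 10198 + 744 = 10942
fish 16: 10942 + 744 = 11686
fish 17: 11686 + 744 = 12430
fish 18: 12430 + 744 = 13174
fish 19: 13174 + 744 = 13918
fish 20: 13918 + 744 = 14662
fish 21: 14662 + 744 = 15406
fish 22: 15406 + 744 = 16150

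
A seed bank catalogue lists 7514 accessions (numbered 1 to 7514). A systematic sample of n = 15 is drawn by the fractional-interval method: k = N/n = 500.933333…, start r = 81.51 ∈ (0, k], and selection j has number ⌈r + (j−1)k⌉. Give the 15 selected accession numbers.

j=1: r + 0k = 81.51 → ⌈·⌉ = 82
j=2: r + 1k = 582.443333… → ⌈·⌉ = 583
j=3: r + 2k = 1083.376666… → ⌈·⌉ = 1084
j=4: r + 3k = 1584.31 → ⌈·⌉ = 1585
j=5: r + 4k = 2085.243333… → ⌈·⌉ = 2086
j=6: r + 5k = 2586.176666… → ⌈·⌉ = 2587
j=7: r + 6k = 3087.11 → ⌈·⌉ = 3088
j=8: r + 7k = 3588.043333… → ⌈·⌉ = 3589
j=9: r + 8k = 4088.976666… → ⌈·⌉ = 4089
j=10: r + 9k = 4589.91 → ⌈·⌉ = 4590
j=11: r + 10k = 5090.843333… → ⌈·⌉ = 5091
j=12: r + 11k = 5591.776666… → ⌈·⌉ = 5592
j=13: r + 12k = 6092.71 → ⌈·⌉ = 6093
j=14: r + 13k = 6593.643333… → ⌈·⌉ = 6594
j=15: r + 14k = 7094.576666… → ⌈·⌉ = 7095

82, 583, 1084, 1585, 2086, 2587, 3088, 3589, 4089, 4590, 5091, 5592, 6093, 6594, 7095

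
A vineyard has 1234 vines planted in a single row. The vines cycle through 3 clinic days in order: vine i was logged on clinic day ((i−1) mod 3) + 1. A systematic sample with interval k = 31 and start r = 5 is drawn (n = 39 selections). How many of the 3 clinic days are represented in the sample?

3

Consecutive selections differ by k = 31, so their clinic day numbers differ by 31 mod 3 = 1.
gcd(31, 3) = 1, so the sample visits 3/1 = 3 distinct residues mod 3.
Start 5 is clinic day 2; the clinic days hit are 1, 2, 3.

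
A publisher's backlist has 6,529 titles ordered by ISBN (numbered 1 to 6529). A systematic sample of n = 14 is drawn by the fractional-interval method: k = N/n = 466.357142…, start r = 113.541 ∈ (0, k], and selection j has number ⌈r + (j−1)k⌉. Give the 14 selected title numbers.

114, 580, 1047, 1513, 1979, 2446, 2912, 3379, 3845, 4311, 4778, 5244, 5710, 6177

j=1: r + 0k = 113.541 → ⌈·⌉ = 114
j=2: r + 1k = 579.898142… → ⌈·⌉ = 580
j=3: r + 2k = 1046.255285… → ⌈·⌉ = 1047
j=4: r + 3k = 1512.612428… → ⌈·⌉ = 1513
j=5: r + 4k = 1978.969571… → ⌈·⌉ = 1979
j=6: r + 5k = 2445.326714… → ⌈·⌉ = 2446
j=7: r + 6k = 2911.683857… → ⌈·⌉ = 2912
j=8: r + 7k = 3378.041 → ⌈·⌉ = 3379
j=9: r + 8k = 3844.398142… → ⌈·⌉ = 3845
j=10: r + 9k = 4310.755285… → ⌈·⌉ = 4311
j=11: r + 10k = 4777.112428… → ⌈·⌉ = 4778
j=12: r + 11k = 5243.469571… → ⌈·⌉ = 5244
j=13: r + 12k = 5709.826714… → ⌈·⌉ = 5710
j=14: r + 13k = 6176.183857… → ⌈·⌉ = 6177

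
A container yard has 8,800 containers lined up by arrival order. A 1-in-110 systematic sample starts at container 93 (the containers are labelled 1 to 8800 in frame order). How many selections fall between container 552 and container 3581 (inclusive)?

27

k = 110
First selection ≥ 552: 93 + ⌈(552−93)/110⌉·110 = 93 + 5×110 = 643
Last selection ≤ 3581: 93 + ⌊(3581−93)/110⌋·110 = 93 + 31×110 = 3503
Count = 31 − 5 + 1 = 27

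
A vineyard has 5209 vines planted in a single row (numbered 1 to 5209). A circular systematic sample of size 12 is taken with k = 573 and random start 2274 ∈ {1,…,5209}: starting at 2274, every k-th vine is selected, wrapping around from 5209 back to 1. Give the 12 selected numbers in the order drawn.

Selection 1: 2274
Selection 2: 2274 + 573 = 2847
Selection 3: 2847 + 573 = 3420
Selection 4: 3420 + 573 = 3993
Selection 5: 3993 + 573 = 4566
Selection 6: 4566 + 573 = 5139
Selection 7: 5139 + 573 = 5712 → 5712 − 5209 = 503
Selection 8: 503 + 573 = 1076
Selection 9: 1076 + 573 = 1649
Selection 10: 1649 + 573 = 2222
Selection 11: 2222 + 573 = 2795
Selection 12: 2795 + 573 = 3368

2274, 2847, 3420, 3993, 4566, 5139, 503, 1076, 1649, 2222, 2795, 3368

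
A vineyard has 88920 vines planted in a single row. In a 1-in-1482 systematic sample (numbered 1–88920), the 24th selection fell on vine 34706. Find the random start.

k = 1482
r = 34706 − (24−1)×1482 = 34706 − 34086 = 620

620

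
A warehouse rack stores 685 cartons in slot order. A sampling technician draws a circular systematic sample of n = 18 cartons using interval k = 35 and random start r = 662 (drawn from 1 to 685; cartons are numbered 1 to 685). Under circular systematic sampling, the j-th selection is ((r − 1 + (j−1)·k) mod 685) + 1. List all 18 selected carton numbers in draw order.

662, 12, 47, 82, 117, 152, 187, 222, 257, 292, 327, 362, 397, 432, 467, 502, 537, 572

Selection 1: 662
Selection 2: 662 + 35 = 697 → 697 − 685 = 12
Selection 3: 12 + 35 = 47
Selection 4: 47 + 35 = 82
Selection 5: 82 + 35 = 117
Selection 6: 117 + 35 = 152
Selection 7: 152 + 35 = 187
Selection 8: 187 + 35 = 222
Selection 9: 222 + 35 = 257
Selection 10: 257 + 35 = 292
Selection 11: 292 + 35 = 327
Selection 12: 327 + 35 = 362
Selection 13: 362 + 35 = 397
Selection 14: 397 + 35 = 432
Selection 15: 432 + 35 = 467
Selection 16: 467 + 35 = 502
Selection 17: 502 + 35 = 537
Selection 18: 537 + 35 = 572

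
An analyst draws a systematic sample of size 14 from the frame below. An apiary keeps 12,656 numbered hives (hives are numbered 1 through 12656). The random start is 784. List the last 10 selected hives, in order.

k = N/n = 12656/14 = 904
5th selection = 784 + 4×904 = 4400
6th: 4400 + 904 = 5304
7th: 5304 + 904 = 6208
8th: 6208 + 904 = 7112
9th: 7112 + 904 = 8016
10th: 8016 + 904 = 8920
11th: 8920 + 904 = 9824
12th: 9824 + 904 = 10728
13th: 10728 + 904 = 11632
14th: 11632 + 904 = 12536

4400, 5304, 6208, 7112, 8016, 8920, 9824, 10728, 11632, 12536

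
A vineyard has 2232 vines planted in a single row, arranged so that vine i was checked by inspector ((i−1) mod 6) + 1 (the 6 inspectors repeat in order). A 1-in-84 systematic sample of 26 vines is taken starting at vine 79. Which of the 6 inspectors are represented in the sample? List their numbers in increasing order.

Consecutive selections differ by k = 84, so their inspector numbers differ by 84 mod 6 = 0.
gcd(84, 6) = 6, so the sample visits 6/6 = 1 distinct residues mod 6.
Start 79 is inspector 1; the inspectors hit are 1.

1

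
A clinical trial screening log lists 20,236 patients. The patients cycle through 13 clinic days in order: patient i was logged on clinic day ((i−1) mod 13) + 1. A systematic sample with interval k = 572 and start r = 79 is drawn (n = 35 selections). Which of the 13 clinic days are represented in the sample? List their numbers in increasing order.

Consecutive selections differ by k = 572, so their clinic day numbers differ by 572 mod 13 = 0.
gcd(572, 13) = 13, so the sample visits 13/13 = 1 distinct residues mod 13.
Start 79 is clinic day 1; the clinic days hit are 1.

1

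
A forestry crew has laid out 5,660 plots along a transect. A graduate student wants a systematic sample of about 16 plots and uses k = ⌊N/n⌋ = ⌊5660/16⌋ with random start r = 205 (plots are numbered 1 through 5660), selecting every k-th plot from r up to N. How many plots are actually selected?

k = ⌊5660/16⌋ = 353
Achieved size = ⌊(5660 − 205)/353⌋ + 1 = ⌊5455/353⌋ + 1 = 15 + 1 = 16
(last selection: 205 + 15×353 = 5500 ≤ 5660; next would be 5853 > 5660)

16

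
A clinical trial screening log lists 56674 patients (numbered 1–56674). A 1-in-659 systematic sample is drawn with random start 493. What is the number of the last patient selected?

56508

k = 659
86th selection = r + (86−1)·k = 493 + 85×659 = 493 + 56015 = 56508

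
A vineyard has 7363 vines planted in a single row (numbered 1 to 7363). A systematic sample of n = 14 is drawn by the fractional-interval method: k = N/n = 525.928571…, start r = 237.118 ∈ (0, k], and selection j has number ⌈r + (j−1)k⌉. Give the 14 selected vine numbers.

238, 764, 1289, 1815, 2341, 2867, 3393, 3919, 4445, 4971, 5497, 6023, 6549, 7075

j=1: r + 0k = 237.118 → ⌈·⌉ = 238
j=2: r + 1k = 763.046571… → ⌈·⌉ = 764
j=3: r + 2k = 1288.975142… → ⌈·⌉ = 1289
j=4: r + 3k = 1814.903714… → ⌈·⌉ = 1815
j=5: r + 4k = 2340.832285… → ⌈·⌉ = 2341
j=6: r + 5k = 2866.760857… → ⌈·⌉ = 2867
j=7: r + 6k = 3392.689428… → ⌈·⌉ = 3393
j=8: r + 7k = 3918.618 → ⌈·⌉ = 3919
j=9: r + 8k = 4444.546571… → ⌈·⌉ = 4445
j=10: r + 9k = 4970.475142… → ⌈·⌉ = 4971
j=11: r + 10k = 5496.403714… → ⌈·⌉ = 5497
j=12: r + 11k = 6022.332285… → ⌈·⌉ = 6023
j=13: r + 12k = 6548.260857… → ⌈·⌉ = 6549
j=14: r + 13k = 7074.189428… → ⌈·⌉ = 7075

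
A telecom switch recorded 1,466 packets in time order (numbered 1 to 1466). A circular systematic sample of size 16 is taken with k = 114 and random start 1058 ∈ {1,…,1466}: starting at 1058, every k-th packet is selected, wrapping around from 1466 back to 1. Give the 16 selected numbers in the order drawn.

1058, 1172, 1286, 1400, 48, 162, 276, 390, 504, 618, 732, 846, 960, 1074, 1188, 1302

Selection 1: 1058
Selection 2: 1058 + 114 = 1172
Selection 3: 1172 + 114 = 1286
Selection 4: 1286 + 114 = 1400
Selection 5: 1400 + 114 = 1514 → 1514 − 1466 = 48
Selection 6: 48 + 114 = 162
Selection 7: 162 + 114 = 276
Selection 8: 276 + 114 = 390
Selection 9: 390 + 114 = 504
Selection 10: 504 + 114 = 618
Selection 11: 618 + 114 = 732
Selection 12: 732 + 114 = 846
Selection 13: 846 + 114 = 960
Selection 14: 960 + 114 = 1074
Selection 15: 1074 + 114 = 1188
Selection 16: 1188 + 114 = 1302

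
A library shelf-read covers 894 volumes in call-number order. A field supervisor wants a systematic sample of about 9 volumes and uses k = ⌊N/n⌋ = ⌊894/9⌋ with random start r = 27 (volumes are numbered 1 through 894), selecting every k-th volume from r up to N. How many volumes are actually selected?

k = ⌊894/9⌋ = 99
Achieved size = ⌊(894 − 27)/99⌋ + 1 = ⌊867/99⌋ + 1 = 8 + 1 = 9
(last selection: 27 + 8×99 = 819 ≤ 894; next would be 918 > 894)

9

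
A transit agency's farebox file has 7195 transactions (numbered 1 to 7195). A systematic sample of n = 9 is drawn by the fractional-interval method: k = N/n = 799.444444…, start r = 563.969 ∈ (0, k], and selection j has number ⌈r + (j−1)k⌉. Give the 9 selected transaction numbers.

j=1: r + 0k = 563.969 → ⌈·⌉ = 564
j=2: r + 1k = 1363.413444… → ⌈·⌉ = 1364
j=3: r + 2k = 2162.857888… → ⌈·⌉ = 2163
j=4: r + 3k = 2962.302333… → ⌈·⌉ = 2963
j=5: r + 4k = 3761.746777… → ⌈·⌉ = 3762
j=6: r + 5k = 4561.191222… → ⌈·⌉ = 4562
j=7: r + 6k = 5360.635666… → ⌈·⌉ = 5361
j=8: r + 7k = 6160.080111… → ⌈·⌉ = 6161
j=9: r + 8k = 6959.524555… → ⌈·⌉ = 6960

564, 1364, 2163, 2963, 3762, 4562, 5361, 6161, 6960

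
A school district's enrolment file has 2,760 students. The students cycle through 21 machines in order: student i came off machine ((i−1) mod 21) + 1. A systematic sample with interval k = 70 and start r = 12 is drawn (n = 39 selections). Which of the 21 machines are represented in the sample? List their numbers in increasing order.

Consecutive selections differ by k = 70, so their machine numbers differ by 70 mod 21 = 7.
gcd(70, 21) = 7, so the sample visits 21/7 = 3 distinct residues mod 21.
Start 12 is machine 12; the machines hit are 5, 12, 19.

5, 12, 19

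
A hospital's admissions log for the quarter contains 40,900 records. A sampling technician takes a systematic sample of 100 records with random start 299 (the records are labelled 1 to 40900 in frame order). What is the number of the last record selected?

40790

k = 40900/100 = 409
100th selection = r + (100−1)·k = 299 + 99×409 = 299 + 40491 = 40790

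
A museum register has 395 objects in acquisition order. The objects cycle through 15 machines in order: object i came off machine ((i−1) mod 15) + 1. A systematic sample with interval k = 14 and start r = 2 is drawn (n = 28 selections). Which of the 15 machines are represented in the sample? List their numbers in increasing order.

1, 2, 3, 4, 5, 6, 7, 8, 9, 10, 11, 12, 13, 14, 15

Consecutive selections differ by k = 14, so their machine numbers differ by 14 mod 15 = 14.
gcd(14, 15) = 1, so the sample visits 15/1 = 15 distinct residues mod 15.
Start 2 is machine 2; the machines hit are 1, 2, 3, 4, 5, 6, 7, 8, 9, 10, 11, 12, 13, 14, 15.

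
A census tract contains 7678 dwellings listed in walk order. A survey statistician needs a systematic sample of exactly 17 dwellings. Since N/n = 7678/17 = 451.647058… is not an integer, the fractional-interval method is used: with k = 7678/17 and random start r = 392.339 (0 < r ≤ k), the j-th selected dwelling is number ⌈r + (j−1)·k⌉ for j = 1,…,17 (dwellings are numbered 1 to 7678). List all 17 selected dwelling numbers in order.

393, 844, 1296, 1748, 2199, 2651, 3103, 3554, 4006, 4458, 4909, 5361, 5813, 6264, 6716, 7168, 7619

j=1: r + 0k = 392.339 → ⌈·⌉ = 393
j=2: r + 1k = 843.986058… → ⌈·⌉ = 844
j=3: r + 2k = 1295.633117… → ⌈·⌉ = 1296
j=4: r + 3k = 1747.280176… → ⌈·⌉ = 1748
j=5: r + 4k = 2198.927235… → ⌈·⌉ = 2199
j=6: r + 5k = 2650.574294… → ⌈·⌉ = 2651
j=7: r + 6k = 3102.221352… → ⌈·⌉ = 3103
j=8: r + 7k = 3553.868411… → ⌈·⌉ = 3554
j=9: r + 8k = 4005.515470… → ⌈·⌉ = 4006
j=10: r + 9k = 4457.162529… → ⌈·⌉ = 4458
j=11: r + 10k = 4908.809588… → ⌈·⌉ = 4909
j=12: r + 11k = 5360.456647… → ⌈·⌉ = 5361
j=13: r + 12k = 5812.103705… → ⌈·⌉ = 5813
j=14: r + 13k = 6263.750764… → ⌈·⌉ = 6264
j=15: r + 14k = 6715.397823… → ⌈·⌉ = 6716
j=16: r + 15k = 7167.044882… → ⌈·⌉ = 7168
j=17: r + 16k = 7618.691941… → ⌈·⌉ = 7619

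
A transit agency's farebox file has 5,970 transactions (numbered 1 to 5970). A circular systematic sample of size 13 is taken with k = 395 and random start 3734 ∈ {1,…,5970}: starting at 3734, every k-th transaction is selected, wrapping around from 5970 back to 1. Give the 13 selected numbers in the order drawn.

3734, 4129, 4524, 4919, 5314, 5709, 134, 529, 924, 1319, 1714, 2109, 2504

Selection 1: 3734
Selection 2: 3734 + 395 = 4129
Selection 3: 4129 + 395 = 4524
Selection 4: 4524 + 395 = 4919
Selection 5: 4919 + 395 = 5314
Selection 6: 5314 + 395 = 5709
Selection 7: 5709 + 395 = 6104 → 6104 − 5970 = 134
Selection 8: 134 + 395 = 529
Selection 9: 529 + 395 = 924
Selection 10: 924 + 395 = 1319
Selection 11: 1319 + 395 = 1714
Selection 12: 1714 + 395 = 2109
Selection 13: 2109 + 395 = 2504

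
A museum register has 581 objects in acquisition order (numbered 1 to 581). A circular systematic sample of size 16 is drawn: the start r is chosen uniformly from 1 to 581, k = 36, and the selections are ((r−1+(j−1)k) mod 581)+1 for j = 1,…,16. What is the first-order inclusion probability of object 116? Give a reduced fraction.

16/581

For each position j, as r ranges over 1…581 the j-th selection hits every object exactly once, so object 116 is selected for exactly 16 of the 581 starts.
Inclusion probability = 16/581.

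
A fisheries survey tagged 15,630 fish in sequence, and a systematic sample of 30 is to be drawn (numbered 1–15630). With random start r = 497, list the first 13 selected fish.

k = N/n = 15630/30 = 521
fish 1: 497
fish 2: 497 + 521 = 1018
fish 3: 1018 + 521 = 1539
fish 4: 1539 + 521 = 2060
fish 5: 2060 + 521 = 2581
fish 6: 2581 + 521 = 3102
fish 7: 3102 + 521 = 3623
fish 8: 3623 + 521 = 4144
fish 9: 4144 + 521 = 4665
fish 10: 4665 + 521 = 5186
fish 11: 5186 + 521 = 5707
fish 12: 5707 + 521 = 6228
fish 13: 6228 + 521 = 6749

497, 1018, 1539, 2060, 2581, 3102, 3623, 4144, 4665, 5186, 5707, 6228, 6749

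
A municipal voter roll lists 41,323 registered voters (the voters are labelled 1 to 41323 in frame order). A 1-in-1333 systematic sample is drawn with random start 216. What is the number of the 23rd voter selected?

29542

k = 1333
23rd selection = r + (23−1)·k = 216 + 22×1333 = 216 + 29326 = 29542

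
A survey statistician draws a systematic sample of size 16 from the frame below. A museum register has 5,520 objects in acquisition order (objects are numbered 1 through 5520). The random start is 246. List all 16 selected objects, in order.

k = N/n = 5520/16 = 345
object 1: 246
object 2: 246 + 345 = 591
object 3: 591 + 345 = 936
object 4: 936 + 345 = 1281
object 5: 1281 + 345 = 1626
object 6: 1626 + 345 = 1971
object 7: 1971 + 345 = 2316
object 8: 2316 + 345 = 2661
object 9: 2661 + 345 = 3006
object 10: 3006 + 345 = 3351
object 11: 3351 + 345 = 3696
object 12: 3696 + 345 = 4041
object 13: 4041 + 345 = 4386
object 14: 4386 + 345 = 4731
object 15: 4731 + 345 = 5076
object 16: 5076 + 345 = 5421

246, 591, 936, 1281, 1626, 1971, 2316, 2661, 3006, 3351, 3696, 4041, 4386, 4731, 5076, 5421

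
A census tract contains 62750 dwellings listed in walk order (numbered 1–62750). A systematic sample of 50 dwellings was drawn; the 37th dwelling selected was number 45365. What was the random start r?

185

k = 62750/50 = 1255
r = 45365 − (37−1)×1255 = 45365 − 45180 = 185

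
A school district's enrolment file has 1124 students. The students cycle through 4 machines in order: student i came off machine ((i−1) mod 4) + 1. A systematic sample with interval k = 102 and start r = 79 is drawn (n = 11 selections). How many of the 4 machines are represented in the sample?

2

Consecutive selections differ by k = 102, so their machine numbers differ by 102 mod 4 = 2.
gcd(102, 4) = 2, so the sample visits 4/2 = 2 distinct residues mod 4.
Start 79 is machine 3; the machines hit are 1, 3.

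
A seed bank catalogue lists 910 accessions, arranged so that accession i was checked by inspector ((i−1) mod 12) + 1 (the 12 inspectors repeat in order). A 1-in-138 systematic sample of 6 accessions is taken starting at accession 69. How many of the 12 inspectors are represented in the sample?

2

Consecutive selections differ by k = 138, so their inspector numbers differ by 138 mod 12 = 6.
gcd(138, 12) = 6, so the sample visits 12/6 = 2 distinct residues mod 12.
Start 69 is inspector 9; the inspectors hit are 3, 9.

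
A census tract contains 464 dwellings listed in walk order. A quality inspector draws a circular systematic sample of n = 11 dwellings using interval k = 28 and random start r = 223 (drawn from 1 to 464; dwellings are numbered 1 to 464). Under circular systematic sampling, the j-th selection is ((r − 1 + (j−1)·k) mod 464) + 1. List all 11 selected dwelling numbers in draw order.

Selection 1: 223
Selection 2: 223 + 28 = 251
Selection 3: 251 + 28 = 279
Selection 4: 279 + 28 = 307
Selection 5: 307 + 28 = 335
Selection 6: 335 + 28 = 363
Selection 7: 363 + 28 = 391
Selection 8: 391 + 28 = 419
Selection 9: 419 + 28 = 447
Selection 10: 447 + 28 = 475 → 475 − 464 = 11
Selection 11: 11 + 28 = 39

223, 251, 279, 307, 335, 363, 391, 419, 447, 11, 39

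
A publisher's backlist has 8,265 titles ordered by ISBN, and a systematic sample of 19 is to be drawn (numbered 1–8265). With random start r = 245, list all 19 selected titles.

k = N/n = 8265/19 = 435
title 1: 245
title 2: 245 + 435 = 680
title 3: 680 + 435 = 1115
title 4: 1115 + 435 = 1550
title 5: 1550 + 435 = 1985
title 6: 1985 + 435 = 2420
title 7: 2420 + 435 = 2855
title 8: 2855 + 435 = 3290
title 9: 3290 + 435 = 3725
title 10: 3725 + 435 = 4160
title 11: 4160 + 435 = 4595
title 12: 4595 + 435 = 5030
title 13: 5030 + 435 = 5465
title 14: 5465 + 435 = 5900
title 15: 5900 + 435 = 6335
title 16: 6335 + 435 = 6770
title 17: 6770 + 435 = 7205
title 18: 7205 + 435 = 7640
title 19: 7640 + 435 = 8075

245, 680, 1115, 1550, 1985, 2420, 2855, 3290, 3725, 4160, 4595, 5030, 5465, 5900, 6335, 6770, 7205, 7640, 8075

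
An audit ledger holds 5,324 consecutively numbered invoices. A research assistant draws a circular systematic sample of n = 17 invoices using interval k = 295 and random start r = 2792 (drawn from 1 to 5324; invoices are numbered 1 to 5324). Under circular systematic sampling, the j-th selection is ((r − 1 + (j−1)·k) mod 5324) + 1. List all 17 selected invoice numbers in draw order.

Selection 1: 2792
Selection 2: 2792 + 295 = 3087
Selection 3: 3087 + 295 = 3382
Selection 4: 3382 + 295 = 3677
Selection 5: 3677 + 295 = 3972
Selection 6: 3972 + 295 = 4267
Selection 7: 4267 + 295 = 4562
Selection 8: 4562 + 295 = 4857
Selection 9: 4857 + 295 = 5152
Selection 10: 5152 + 295 = 5447 → 5447 − 5324 = 123
Selection 11: 123 + 295 = 418
Selection 12: 418 + 295 = 713
Selection 13: 713 + 295 = 1008
Selection 14: 1008 + 295 = 1303
Selection 15: 1303 + 295 = 1598
Selection 16: 1598 + 295 = 1893
Selection 17: 1893 + 295 = 2188

2792, 3087, 3382, 3677, 3972, 4267, 4562, 4857, 5152, 123, 418, 713, 1008, 1303, 1598, 1893, 2188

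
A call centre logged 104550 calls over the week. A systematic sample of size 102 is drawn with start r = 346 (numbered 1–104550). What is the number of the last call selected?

103871

k = 104550/102 = 1025
102nd selection = r + (102−1)·k = 346 + 101×1025 = 346 + 103525 = 103871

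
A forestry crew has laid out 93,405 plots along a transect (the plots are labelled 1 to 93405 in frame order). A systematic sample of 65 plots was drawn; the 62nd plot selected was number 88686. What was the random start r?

1029

k = 93405/65 = 1437
r = 88686 − (62−1)×1437 = 88686 − 87657 = 1029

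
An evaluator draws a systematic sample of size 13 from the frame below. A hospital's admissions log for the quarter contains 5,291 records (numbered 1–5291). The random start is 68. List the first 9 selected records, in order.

68, 475, 882, 1289, 1696, 2103, 2510, 2917, 3324

k = N/n = 5291/13 = 407
record 1: 68
record 2: 68 + 407 = 475
record 3: 475 + 407 = 882
record 4: 882 + 407 = 1289
record 5: 1289 + 407 = 1696
record 6: 1696 + 407 = 2103
record 7: 2103 + 407 = 2510
record 8: 2510 + 407 = 2917
record 9: 2917 + 407 = 3324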